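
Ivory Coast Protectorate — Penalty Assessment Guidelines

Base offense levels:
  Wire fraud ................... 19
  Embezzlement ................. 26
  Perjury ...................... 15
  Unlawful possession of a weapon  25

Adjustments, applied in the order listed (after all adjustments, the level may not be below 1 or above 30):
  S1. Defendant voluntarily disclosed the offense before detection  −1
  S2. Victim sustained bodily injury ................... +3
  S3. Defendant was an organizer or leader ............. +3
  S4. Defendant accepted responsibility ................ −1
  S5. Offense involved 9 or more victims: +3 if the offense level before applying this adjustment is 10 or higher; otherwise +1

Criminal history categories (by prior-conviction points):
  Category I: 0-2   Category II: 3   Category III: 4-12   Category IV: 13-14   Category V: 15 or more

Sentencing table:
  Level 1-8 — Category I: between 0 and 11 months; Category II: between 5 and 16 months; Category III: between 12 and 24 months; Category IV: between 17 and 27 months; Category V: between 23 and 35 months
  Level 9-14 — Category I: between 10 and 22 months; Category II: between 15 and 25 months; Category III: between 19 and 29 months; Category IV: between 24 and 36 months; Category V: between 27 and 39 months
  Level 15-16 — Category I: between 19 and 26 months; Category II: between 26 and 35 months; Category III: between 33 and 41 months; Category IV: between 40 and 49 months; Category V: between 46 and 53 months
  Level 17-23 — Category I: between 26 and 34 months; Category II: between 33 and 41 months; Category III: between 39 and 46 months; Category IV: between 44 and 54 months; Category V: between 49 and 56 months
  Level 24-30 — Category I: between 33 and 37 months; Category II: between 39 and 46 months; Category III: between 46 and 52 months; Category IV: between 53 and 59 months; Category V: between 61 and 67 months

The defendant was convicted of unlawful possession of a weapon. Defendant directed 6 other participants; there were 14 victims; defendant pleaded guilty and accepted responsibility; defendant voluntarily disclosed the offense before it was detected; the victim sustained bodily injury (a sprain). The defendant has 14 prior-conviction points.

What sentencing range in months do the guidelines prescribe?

Base offense level for unlawful possession of a weapon: 25.
S1 applies: 25 − 1 = 24.
S2 applies: 24 + 3 = 27.
S3 applies: 27 + 3 = 30.
S4 applies: 30 − 1 = 29.
S5 applies (level before this adjustment is 29 ≥ 10, so +3): 29 + 3 = 32.
Level 32 exceeds the maximum of 30; capped at 30.
Final offense level: 30.
Criminal history: 14 prior points → Category IV (13-14).
Level 30 falls in the 24-30 band.
Grid: Level 24-30 × Category IV = 53-59 months.

53-59 months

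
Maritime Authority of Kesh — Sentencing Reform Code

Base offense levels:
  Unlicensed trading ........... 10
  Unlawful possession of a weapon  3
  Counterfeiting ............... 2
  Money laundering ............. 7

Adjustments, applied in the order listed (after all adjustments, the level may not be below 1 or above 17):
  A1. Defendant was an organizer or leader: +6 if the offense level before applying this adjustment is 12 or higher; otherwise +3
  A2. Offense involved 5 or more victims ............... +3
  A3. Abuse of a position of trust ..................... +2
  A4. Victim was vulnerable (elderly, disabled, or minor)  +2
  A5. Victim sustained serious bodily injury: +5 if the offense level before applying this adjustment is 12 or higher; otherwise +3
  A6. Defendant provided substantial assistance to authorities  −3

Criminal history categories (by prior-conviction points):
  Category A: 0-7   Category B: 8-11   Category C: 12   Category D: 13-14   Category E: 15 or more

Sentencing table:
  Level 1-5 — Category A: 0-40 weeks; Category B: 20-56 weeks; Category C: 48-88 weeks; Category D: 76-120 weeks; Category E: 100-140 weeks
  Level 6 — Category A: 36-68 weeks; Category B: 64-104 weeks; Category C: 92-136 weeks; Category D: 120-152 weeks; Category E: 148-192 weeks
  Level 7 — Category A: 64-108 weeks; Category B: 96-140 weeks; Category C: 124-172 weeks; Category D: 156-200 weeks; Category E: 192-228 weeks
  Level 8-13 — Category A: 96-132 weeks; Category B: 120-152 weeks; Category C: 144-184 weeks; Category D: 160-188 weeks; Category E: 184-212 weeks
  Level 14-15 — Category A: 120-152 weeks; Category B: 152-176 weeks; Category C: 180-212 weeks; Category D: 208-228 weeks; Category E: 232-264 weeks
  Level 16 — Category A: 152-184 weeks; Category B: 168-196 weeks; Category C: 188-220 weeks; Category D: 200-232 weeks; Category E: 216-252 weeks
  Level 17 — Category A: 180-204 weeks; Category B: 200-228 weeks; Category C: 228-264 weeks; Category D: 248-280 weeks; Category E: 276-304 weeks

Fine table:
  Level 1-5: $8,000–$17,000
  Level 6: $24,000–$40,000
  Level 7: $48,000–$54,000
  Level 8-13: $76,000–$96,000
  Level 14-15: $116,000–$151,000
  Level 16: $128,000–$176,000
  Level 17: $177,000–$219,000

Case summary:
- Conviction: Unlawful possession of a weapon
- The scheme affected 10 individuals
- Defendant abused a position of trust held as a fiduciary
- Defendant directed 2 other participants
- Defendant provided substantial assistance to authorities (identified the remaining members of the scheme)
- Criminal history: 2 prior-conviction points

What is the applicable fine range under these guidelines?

Base offense level for unlawful possession of a weapon: 3.
A1 applies (level before this adjustment is 3 < 12, so +3): 3 + 3 = 6.
A2 applies: 6 + 3 = 9.
A3 applies: 9 + 2 = 11.
A4 does not apply.
A6 applies: 11 − 3 = 8.
Final offense level: 8.
Level 8 falls in the 8-13 band.
Fine table: Level 8-13 → $76,000–$96,000.

$76,000–$96,000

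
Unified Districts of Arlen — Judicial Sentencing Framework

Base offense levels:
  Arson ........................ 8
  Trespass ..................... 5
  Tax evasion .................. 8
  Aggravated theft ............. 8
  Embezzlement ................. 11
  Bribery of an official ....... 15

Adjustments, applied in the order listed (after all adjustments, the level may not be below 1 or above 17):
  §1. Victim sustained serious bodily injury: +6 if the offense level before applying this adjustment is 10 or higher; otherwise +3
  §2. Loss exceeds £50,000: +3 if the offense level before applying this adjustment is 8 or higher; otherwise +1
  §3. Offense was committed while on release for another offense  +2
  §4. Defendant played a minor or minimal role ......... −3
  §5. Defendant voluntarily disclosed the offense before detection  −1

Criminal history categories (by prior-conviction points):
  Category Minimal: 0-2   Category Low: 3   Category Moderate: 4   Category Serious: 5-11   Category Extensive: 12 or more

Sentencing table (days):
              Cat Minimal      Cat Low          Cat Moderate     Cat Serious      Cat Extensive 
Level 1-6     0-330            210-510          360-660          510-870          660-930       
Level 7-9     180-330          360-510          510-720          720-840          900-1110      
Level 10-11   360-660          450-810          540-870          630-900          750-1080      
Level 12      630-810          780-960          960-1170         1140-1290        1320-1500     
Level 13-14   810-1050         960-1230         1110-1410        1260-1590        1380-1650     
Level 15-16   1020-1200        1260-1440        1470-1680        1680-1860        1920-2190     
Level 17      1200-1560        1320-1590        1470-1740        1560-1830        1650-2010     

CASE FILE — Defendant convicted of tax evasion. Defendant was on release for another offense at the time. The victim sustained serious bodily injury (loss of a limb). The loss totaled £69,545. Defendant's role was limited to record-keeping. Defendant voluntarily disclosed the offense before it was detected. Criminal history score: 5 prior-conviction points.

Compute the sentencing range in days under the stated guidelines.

Base offense level for tax evasion: 8.
§1 applies (level before this adjustment is 8 < 10, so +3): 8 + 3 = 11.
§2 applies (level before this adjustment is 11 ≥ 8, so +3): 11 + 3 = 14.
§3 applies: 14 + 2 = 16.
§4 applies: 16 − 3 = 13.
§5 applies: 13 − 1 = 12.
Final offense level: 12.
Criminal history: 5 prior points → Category Serious (5-11).
Level 12 falls in the 12 band.
Grid: Level 12 × Category Serious = 1140-1290 days.

1140-1290 days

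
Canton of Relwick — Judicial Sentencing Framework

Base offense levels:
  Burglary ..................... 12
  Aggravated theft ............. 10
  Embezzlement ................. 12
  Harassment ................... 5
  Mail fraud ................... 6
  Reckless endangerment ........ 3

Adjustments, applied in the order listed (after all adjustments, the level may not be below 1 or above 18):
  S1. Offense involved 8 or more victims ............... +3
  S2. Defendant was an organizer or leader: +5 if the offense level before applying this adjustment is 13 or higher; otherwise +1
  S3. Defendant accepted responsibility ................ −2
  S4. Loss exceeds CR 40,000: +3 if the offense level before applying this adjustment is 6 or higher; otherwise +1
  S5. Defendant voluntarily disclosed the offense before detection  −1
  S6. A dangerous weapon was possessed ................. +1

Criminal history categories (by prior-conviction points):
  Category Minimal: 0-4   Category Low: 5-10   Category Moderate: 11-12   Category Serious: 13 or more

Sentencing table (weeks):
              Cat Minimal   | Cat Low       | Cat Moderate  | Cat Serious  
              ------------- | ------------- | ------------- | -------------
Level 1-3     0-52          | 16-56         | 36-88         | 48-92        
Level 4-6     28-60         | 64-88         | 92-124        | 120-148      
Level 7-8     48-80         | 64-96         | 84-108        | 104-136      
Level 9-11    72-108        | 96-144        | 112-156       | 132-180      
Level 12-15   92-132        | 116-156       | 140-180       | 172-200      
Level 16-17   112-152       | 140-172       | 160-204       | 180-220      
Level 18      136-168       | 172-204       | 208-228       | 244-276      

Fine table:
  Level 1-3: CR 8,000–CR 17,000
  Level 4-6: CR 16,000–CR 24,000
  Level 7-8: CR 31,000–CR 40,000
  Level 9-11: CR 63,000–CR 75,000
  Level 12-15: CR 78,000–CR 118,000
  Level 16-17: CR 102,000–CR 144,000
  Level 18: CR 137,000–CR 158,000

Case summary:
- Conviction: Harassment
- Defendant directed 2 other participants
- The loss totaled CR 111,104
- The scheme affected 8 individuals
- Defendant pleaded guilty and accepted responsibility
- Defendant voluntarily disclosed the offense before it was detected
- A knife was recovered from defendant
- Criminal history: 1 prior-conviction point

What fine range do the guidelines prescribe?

CR 63,000–CR 75,000

Base offense level for harassment: 5.
S1 applies: 5 + 3 = 8.
S2 applies (level before this adjustment is 8 < 13, so +1): 8 + 1 = 9.
S3 applies: 9 − 2 = 7.
S4 applies (level before this adjustment is 7 ≥ 6, so +3): 7 + 3 = 10.
S5 applies: 10 − 1 = 9.
S6 applies: 9 + 1 = 10.
Final offense level: 10.
Level 10 falls in the 9-11 band.
Fine table: Level 9-11 → CR 63,000–CR 75,000.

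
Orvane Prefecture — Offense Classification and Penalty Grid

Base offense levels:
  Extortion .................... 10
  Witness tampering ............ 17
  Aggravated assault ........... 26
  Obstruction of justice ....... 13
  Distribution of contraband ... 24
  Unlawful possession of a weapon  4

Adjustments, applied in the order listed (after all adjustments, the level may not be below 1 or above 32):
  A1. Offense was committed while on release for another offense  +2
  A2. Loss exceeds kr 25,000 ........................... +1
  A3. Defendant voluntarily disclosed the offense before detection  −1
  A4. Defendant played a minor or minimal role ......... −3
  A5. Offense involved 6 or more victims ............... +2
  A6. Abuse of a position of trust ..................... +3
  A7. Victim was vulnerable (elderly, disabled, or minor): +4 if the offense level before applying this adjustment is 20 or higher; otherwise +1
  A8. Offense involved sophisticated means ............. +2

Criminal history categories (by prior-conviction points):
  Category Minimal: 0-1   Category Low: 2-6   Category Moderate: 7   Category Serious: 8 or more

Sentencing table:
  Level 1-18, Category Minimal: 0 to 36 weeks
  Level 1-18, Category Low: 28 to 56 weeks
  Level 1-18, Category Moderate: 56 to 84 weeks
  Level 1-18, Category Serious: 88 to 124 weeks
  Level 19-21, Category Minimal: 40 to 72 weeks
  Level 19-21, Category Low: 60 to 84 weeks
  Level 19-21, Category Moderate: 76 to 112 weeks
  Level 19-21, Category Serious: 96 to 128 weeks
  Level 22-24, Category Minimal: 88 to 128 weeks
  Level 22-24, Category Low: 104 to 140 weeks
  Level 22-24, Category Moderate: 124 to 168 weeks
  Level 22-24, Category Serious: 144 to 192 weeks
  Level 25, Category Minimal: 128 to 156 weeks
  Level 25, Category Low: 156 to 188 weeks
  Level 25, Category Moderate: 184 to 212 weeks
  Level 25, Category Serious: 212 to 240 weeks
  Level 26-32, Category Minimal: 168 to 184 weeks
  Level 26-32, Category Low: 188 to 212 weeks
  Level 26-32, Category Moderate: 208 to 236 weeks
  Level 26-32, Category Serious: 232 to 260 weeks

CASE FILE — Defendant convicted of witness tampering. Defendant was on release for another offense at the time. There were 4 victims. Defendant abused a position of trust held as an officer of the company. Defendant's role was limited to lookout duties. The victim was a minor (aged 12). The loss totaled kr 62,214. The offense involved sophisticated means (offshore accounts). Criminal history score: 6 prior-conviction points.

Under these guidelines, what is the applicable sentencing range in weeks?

Base offense level for witness tampering: 17.
A1 applies: 17 + 2 = 19.
A2 applies: 19 + 1 = 20.
A4 applies: 20 − 3 = 17.
A5 does not apply.
A6 applies: 17 + 3 = 20.
A7 applies (level before this adjustment is 20 ≥ 20, so +4): 20 + 4 = 24.
A8 applies: 24 + 2 = 26.
Final offense level: 26.
Criminal history: 6 prior points → Category Low (2-6).
Level 26 falls in the 26-32 band.
Grid: Level 26-32 × Category Low = 188-212 weeks.

188-212 weeks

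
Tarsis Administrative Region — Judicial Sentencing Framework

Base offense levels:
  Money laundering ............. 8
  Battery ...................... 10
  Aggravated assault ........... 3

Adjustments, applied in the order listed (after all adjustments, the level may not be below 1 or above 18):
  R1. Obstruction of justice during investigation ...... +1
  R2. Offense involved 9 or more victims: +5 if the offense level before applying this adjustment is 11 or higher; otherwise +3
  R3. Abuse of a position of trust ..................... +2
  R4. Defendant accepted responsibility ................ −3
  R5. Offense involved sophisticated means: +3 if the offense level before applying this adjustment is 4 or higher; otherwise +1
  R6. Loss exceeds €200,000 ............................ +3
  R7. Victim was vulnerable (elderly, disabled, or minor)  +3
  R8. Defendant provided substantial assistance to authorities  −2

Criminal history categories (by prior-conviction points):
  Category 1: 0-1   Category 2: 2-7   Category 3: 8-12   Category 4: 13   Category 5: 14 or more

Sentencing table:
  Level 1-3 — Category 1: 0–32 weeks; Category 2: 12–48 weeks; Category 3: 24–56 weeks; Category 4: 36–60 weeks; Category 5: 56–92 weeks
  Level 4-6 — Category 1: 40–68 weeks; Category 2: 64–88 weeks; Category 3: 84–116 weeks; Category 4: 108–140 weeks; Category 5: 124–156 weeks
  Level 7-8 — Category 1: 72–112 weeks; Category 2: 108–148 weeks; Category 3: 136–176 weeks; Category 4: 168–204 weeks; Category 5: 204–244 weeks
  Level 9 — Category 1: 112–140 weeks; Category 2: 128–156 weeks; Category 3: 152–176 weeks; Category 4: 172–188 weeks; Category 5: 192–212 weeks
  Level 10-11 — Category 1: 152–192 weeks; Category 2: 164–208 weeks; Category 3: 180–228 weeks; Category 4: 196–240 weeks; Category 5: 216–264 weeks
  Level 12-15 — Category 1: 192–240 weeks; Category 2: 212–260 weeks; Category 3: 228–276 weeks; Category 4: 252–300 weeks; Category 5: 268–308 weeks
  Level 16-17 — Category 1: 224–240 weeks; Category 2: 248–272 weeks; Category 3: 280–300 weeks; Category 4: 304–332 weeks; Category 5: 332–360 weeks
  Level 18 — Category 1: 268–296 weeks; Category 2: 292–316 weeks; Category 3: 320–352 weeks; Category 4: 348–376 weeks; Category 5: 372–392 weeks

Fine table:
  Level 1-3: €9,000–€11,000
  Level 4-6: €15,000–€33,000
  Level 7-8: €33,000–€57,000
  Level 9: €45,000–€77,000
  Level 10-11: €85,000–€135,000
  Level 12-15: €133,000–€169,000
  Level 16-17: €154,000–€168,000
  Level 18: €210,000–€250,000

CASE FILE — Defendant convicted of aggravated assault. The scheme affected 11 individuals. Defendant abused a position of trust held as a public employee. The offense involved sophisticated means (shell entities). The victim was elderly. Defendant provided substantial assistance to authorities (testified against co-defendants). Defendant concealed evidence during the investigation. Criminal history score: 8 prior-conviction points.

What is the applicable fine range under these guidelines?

Base offense level for aggravated assault: 3.
R1 applies: 3 + 1 = 4.
R2 applies (level before this adjustment is 4 < 11, so +3): 4 + 3 = 7.
R3 applies: 7 + 2 = 9.
R4 does not apply.
R5 applies (level before this adjustment is 9 ≥ 4, so +3): 9 + 3 = 12.
R6 does not apply.
R7 applies: 12 + 3 = 15.
R8 applies: 15 − 2 = 13.
Final offense level: 13.
Level 13 falls in the 12-15 band.
Fine table: Level 12-15 → €133,000–€169,000.

€133,000–€169,000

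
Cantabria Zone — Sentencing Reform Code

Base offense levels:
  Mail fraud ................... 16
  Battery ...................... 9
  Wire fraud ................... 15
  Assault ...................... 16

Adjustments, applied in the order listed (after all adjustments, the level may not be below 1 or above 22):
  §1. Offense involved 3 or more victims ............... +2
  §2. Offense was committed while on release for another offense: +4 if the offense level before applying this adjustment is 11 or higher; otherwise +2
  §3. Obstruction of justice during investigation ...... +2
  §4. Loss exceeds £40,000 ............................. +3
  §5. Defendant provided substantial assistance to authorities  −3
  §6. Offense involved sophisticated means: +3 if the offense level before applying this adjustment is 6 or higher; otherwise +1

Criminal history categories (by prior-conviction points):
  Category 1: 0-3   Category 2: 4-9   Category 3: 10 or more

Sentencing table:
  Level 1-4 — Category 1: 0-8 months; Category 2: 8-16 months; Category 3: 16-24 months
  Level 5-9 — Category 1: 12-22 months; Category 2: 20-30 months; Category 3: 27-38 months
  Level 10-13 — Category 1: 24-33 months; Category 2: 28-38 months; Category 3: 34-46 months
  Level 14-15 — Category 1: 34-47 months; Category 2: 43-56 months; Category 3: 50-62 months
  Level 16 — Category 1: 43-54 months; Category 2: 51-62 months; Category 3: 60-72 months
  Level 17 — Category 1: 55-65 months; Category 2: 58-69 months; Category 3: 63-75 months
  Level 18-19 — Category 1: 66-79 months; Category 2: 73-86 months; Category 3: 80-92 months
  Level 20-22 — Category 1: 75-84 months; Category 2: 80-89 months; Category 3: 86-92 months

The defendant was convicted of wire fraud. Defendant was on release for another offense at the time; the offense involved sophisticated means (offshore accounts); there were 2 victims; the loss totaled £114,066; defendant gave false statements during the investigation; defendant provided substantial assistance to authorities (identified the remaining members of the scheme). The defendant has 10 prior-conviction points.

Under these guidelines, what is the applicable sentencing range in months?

86-92 months

Base offense level for wire fraud: 15.
§1 does not apply.
§2 applies (level before this adjustment is 15 ≥ 11, so +4): 15 + 4 = 19.
§3 applies: 19 + 2 = 21.
§4 applies: 21 + 3 = 24.
§5 applies: 24 − 3 = 21.
§6 applies (level before this adjustment is 21 ≥ 6, so +3): 21 + 3 = 24.
Level 24 exceeds the maximum of 22; capped at 22.
Final offense level: 22.
Criminal history: 10 prior points → Category 3 (10+).
Level 22 falls in the 20-22 band.
Grid: Level 20-22 × Category 3 = 86-92 months.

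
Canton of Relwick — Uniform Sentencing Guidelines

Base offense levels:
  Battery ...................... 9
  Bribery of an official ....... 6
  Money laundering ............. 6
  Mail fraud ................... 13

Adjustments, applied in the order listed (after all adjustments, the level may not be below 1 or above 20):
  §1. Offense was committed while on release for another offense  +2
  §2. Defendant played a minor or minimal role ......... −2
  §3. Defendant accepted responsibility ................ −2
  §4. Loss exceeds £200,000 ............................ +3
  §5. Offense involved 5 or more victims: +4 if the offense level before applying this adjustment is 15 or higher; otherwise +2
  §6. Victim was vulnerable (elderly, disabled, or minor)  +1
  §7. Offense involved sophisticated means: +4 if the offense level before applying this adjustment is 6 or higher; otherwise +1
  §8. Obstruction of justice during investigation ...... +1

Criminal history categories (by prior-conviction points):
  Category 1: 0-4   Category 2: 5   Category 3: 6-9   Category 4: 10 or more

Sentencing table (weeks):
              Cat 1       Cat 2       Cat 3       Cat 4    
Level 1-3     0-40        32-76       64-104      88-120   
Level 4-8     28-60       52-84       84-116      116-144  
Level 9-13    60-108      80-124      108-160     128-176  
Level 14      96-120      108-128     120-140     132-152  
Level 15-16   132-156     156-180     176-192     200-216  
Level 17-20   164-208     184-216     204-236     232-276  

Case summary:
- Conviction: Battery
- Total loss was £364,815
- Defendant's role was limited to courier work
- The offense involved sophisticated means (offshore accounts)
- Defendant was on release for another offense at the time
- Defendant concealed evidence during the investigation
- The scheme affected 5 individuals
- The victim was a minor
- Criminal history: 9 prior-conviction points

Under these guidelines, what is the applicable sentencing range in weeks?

Base offense level for battery: 9.
§1 applies: 9 + 2 = 11.
§2 applies: 11 − 2 = 9.
§4 applies: 9 + 3 = 12.
§5 applies (level before this adjustment is 12 < 15, so +2): 12 + 2 = 14.
§6 applies: 14 + 1 = 15.
§7 applies (level before this adjustment is 15 ≥ 6, so +4): 15 + 4 = 19.
§8 applies: 19 + 1 = 20.
Final offense level: 20.
Criminal history: 9 prior points → Category 3 (6-9).
Level 20 falls in the 17-20 band.
Grid: Level 17-20 × Category 3 = 204-236 weeks.

204-236 weeks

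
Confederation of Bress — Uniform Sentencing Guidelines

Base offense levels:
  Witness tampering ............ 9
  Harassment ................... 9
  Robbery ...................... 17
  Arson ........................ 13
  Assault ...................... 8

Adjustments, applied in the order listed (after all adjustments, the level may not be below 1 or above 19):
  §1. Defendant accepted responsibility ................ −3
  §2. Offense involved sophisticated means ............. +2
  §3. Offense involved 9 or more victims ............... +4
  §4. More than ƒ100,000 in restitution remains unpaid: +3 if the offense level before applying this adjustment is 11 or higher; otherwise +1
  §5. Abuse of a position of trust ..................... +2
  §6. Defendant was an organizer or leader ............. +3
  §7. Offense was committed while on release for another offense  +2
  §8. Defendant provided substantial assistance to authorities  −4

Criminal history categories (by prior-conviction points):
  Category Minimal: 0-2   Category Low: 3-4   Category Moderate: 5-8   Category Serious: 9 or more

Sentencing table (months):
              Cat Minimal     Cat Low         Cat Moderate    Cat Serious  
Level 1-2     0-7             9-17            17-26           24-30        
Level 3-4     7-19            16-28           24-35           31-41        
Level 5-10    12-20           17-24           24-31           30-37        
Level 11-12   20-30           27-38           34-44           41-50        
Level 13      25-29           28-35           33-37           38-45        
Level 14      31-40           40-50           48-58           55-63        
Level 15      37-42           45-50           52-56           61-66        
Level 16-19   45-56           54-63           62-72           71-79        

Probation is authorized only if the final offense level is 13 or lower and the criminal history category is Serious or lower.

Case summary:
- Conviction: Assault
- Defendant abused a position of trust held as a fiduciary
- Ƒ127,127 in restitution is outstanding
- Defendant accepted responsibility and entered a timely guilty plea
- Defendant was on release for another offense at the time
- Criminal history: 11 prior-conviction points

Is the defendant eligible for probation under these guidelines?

Yes

Base offense level for assault: 8.
§1 applies: 8 − 3 = 5.
§2 does not apply.
§4 applies (level before this adjustment is 5 < 11, so +1): 5 + 1 = 6.
§5 applies: 6 + 2 = 8.
§6 does not apply.
§7 applies: 8 + 2 = 10.
Final offense level: 10.
Criminal history: 11 prior points → Category Serious (9+).
Level 10 falls in the 5-10 band.
Grid: Level 5-10 × Category Serious = 30-37 months.
Probation check: level 10 ≤ 13 and category Serious ≤ Serious → eligible.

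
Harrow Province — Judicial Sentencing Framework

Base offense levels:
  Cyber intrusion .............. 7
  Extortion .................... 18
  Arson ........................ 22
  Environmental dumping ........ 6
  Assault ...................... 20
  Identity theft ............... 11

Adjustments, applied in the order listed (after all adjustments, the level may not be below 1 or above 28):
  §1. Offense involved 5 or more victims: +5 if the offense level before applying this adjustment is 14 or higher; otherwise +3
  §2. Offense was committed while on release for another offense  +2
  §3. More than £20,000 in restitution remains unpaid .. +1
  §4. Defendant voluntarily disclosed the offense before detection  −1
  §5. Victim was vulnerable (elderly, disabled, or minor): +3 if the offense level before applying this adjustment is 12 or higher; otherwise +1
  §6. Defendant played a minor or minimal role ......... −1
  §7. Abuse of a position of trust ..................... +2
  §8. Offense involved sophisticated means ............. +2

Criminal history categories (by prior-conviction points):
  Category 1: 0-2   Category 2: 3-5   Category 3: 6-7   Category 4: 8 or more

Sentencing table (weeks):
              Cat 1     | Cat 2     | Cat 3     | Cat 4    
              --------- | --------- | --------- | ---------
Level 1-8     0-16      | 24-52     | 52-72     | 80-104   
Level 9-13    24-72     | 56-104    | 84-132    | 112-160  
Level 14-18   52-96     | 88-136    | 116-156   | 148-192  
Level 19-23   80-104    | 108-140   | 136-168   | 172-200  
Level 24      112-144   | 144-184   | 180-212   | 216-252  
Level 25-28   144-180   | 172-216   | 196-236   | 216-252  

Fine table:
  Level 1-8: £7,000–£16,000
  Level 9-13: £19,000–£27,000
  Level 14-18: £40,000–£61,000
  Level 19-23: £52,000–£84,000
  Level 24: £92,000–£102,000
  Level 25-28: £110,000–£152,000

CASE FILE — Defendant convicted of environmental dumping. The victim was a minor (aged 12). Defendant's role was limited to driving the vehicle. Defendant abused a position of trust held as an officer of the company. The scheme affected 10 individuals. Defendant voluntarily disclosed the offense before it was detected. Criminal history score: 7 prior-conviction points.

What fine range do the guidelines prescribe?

£19,000–£27,000

Base offense level for environmental dumping: 6.
§1 applies (level before this adjustment is 6 < 14, so +3): 6 + 3 = 9.
§2 does not apply.
§3 does not apply.
§4 applies: 9 − 1 = 8.
§5 applies (level before this adjustment is 8 < 12, so +1): 8 + 1 = 9.
§6 applies: 9 − 1 = 8.
§7 applies: 8 + 2 = 10.
Final offense level: 10.
Level 10 falls in the 9-13 band.
Fine table: Level 9-13 → £19,000–£27,000.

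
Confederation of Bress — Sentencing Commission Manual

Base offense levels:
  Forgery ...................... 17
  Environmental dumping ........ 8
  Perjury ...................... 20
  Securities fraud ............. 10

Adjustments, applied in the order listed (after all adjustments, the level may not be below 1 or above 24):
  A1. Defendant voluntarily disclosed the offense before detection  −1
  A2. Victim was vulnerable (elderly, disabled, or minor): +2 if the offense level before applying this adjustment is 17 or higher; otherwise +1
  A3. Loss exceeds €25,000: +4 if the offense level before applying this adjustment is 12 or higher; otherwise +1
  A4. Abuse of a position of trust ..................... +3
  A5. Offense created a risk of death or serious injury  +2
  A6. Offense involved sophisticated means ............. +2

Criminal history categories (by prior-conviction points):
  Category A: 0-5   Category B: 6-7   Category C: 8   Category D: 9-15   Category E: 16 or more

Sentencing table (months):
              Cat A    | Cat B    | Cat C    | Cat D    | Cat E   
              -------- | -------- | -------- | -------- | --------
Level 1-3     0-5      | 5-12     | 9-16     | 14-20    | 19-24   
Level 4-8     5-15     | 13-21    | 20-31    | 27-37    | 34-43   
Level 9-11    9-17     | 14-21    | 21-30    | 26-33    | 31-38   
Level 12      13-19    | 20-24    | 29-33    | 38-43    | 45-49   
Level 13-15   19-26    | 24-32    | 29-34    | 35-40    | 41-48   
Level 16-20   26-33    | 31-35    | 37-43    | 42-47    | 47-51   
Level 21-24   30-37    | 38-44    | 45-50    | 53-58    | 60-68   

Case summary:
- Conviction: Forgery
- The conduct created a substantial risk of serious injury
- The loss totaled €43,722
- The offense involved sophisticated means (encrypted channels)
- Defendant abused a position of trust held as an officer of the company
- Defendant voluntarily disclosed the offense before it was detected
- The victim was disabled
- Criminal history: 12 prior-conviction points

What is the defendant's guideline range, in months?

Base offense level for forgery: 17.
A1 applies: 17 − 1 = 16.
A2 applies (level before this adjustment is 16 < 17, so +1): 16 + 1 = 17.
A3 applies (level before this adjustment is 17 ≥ 12, so +4): 17 + 4 = 21.
A4 applies: 21 + 3 = 24.
A5 applies: 24 + 2 = 26.
A6 applies: 26 + 2 = 28.
Level 28 exceeds the maximum of 24; capped at 24.
Final offense level: 24.
Criminal history: 12 prior points → Category D (9-15).
Level 24 falls in the 21-24 band.
Grid: Level 21-24 × Category D = 53-58 months.

53-58 months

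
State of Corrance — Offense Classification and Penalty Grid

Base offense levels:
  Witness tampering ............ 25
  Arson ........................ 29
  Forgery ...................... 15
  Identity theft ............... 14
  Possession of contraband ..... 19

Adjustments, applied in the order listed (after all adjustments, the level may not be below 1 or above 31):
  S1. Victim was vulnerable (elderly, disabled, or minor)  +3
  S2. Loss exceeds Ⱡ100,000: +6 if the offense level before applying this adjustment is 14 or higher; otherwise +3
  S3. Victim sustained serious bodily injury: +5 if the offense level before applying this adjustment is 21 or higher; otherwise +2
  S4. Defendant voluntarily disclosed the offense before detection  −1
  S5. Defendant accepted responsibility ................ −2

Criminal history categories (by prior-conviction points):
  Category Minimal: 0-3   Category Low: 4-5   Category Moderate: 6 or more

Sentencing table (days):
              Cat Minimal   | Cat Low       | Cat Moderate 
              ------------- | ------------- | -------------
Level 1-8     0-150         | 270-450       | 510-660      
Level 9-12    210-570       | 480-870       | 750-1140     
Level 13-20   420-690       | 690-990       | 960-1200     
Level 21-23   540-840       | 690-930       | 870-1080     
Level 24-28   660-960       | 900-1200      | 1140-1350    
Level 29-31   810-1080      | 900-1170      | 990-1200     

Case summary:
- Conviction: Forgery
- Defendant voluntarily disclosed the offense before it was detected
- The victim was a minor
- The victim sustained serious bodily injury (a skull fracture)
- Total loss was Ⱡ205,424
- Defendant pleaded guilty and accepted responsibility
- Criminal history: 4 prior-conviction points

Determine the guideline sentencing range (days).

Base offense level for forgery: 15.
S1 applies: 15 + 3 = 18.
S2 applies (level before this adjustment is 18 ≥ 14, so +6): 18 + 6 = 24.
S3 applies (level before this adjustment is 24 ≥ 21, so +5): 24 + 5 = 29.
S4 applies: 29 − 1 = 28.
S5 applies: 28 − 2 = 26.
Final offense level: 26.
Criminal history: 4 prior points → Category Low (4-5).
Level 26 falls in the 24-28 band.
Grid: Level 24-28 × Category Low = 900-1200 days.

900-1200 days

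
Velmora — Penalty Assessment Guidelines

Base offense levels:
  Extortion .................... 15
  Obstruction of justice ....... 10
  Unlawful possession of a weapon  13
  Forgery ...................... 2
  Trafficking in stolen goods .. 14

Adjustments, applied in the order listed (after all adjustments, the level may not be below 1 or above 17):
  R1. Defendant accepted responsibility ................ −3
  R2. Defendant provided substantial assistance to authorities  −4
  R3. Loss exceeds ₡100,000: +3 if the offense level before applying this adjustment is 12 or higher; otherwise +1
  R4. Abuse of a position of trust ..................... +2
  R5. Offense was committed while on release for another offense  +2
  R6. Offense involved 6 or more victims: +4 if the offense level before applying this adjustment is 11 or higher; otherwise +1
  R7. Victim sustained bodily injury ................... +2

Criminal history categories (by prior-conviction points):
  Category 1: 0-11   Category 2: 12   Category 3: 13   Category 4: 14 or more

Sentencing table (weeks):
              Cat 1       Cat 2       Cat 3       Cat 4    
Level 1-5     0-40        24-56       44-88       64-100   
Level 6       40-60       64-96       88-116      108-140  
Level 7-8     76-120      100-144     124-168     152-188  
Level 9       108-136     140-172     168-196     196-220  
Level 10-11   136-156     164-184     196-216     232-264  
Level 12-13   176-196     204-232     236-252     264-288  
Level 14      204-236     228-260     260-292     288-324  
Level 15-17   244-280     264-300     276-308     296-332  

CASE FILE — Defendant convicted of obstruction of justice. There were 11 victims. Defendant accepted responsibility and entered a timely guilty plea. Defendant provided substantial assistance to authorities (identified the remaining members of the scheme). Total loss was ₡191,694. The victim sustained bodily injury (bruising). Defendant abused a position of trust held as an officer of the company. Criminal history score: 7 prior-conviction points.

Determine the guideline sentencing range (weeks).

Base offense level for obstruction of justice: 10.
R1 applies: 10 − 3 = 7.
R2 applies: 7 − 4 = 3.
R3 applies (level before this adjustment is 3 < 12, so +1): 3 + 1 = 4.
R4 applies: 4 + 2 = 6.
R5 does not apply.
R6 applies (level before this adjustment is 6 < 11, so +1): 6 + 1 = 7.
R7 applies: 7 + 2 = 9.
Final offense level: 9.
Criminal history: 7 prior points → Category 1 (0-11).
Level 9 falls in the 9 band.
Grid: Level 9 × Category 1 = 108-136 weeks.

108-136 weeks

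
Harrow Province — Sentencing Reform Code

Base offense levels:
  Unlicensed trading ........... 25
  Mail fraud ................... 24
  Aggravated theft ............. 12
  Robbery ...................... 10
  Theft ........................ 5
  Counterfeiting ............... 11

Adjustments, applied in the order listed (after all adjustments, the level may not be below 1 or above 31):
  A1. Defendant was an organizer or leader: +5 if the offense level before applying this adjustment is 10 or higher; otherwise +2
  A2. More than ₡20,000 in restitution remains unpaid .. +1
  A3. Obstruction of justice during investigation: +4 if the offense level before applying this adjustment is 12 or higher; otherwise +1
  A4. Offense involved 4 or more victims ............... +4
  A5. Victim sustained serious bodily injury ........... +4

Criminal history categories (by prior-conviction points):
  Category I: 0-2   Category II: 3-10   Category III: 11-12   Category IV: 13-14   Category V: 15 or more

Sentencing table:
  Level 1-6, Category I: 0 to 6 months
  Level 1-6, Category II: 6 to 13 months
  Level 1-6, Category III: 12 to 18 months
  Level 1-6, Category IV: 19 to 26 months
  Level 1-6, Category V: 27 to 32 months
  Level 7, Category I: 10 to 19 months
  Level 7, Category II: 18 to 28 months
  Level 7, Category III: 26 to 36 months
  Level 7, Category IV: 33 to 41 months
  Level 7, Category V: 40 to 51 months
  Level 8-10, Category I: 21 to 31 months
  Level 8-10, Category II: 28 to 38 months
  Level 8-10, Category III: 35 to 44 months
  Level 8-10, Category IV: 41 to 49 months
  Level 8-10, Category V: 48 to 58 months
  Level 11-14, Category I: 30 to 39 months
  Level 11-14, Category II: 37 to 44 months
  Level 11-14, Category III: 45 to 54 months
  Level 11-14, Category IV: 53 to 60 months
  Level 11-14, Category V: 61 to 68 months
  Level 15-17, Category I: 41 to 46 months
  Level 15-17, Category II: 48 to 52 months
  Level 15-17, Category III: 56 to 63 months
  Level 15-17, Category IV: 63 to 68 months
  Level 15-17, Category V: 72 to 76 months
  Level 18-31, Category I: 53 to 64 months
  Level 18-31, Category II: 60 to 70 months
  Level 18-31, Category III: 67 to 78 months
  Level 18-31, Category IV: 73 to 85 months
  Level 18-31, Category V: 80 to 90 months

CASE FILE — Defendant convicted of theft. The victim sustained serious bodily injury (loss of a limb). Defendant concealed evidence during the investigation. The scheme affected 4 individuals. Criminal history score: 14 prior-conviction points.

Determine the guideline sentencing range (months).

Base offense level for theft: 5.
A3 applies (level before this adjustment is 5 < 12, so +1): 5 + 1 = 6.
A4 applies: 6 + 4 = 10.
A5 applies: 10 + 4 = 14.
Final offense level: 14.
Criminal history: 14 prior points → Category IV (13-14).
Level 14 falls in the 11-14 band.
Grid: Level 11-14 × Category IV = 53-60 months.

53-60 months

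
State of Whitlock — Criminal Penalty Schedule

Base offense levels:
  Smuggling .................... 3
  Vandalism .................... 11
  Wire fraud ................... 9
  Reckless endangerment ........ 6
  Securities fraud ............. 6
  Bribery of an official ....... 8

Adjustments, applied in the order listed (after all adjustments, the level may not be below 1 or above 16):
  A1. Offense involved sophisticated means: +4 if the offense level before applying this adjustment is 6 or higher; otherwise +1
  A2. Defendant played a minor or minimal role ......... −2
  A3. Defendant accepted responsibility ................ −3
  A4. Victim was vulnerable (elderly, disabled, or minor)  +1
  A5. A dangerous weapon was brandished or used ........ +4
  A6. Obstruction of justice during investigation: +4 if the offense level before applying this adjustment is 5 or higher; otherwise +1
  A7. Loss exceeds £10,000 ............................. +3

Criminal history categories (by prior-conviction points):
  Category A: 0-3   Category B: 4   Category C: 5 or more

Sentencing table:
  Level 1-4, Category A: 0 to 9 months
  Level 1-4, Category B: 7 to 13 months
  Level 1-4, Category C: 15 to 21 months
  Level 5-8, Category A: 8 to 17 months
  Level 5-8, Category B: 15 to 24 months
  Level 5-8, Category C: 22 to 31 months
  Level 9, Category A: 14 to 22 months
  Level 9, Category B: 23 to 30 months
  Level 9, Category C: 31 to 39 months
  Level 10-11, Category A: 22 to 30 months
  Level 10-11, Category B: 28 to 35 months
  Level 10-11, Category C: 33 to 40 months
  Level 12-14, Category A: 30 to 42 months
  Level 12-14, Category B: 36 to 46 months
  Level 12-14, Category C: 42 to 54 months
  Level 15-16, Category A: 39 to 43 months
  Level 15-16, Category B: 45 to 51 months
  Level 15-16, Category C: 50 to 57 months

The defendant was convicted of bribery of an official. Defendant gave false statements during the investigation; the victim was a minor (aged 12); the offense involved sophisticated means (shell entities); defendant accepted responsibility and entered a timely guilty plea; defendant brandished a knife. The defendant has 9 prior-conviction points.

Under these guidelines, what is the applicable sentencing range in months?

50-57 months

Base offense level for bribery of an official: 8.
A1 applies (level before this adjustment is 8 ≥ 6, so +4): 8 + 4 = 12.
A2 does not apply.
A3 applies: 12 − 3 = 9.
A4 applies: 9 + 1 = 10.
A5 applies: 10 + 4 = 14.
A6 applies (level before this adjustment is 14 ≥ 5, so +4): 14 + 4 = 18.
Level 18 exceeds the maximum of 16; capped at 16.
Final offense level: 16.
Criminal history: 9 prior points → Category C (5+).
Level 16 falls in the 15-16 band.
Grid: Level 15-16 × Category C = 50-57 months.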